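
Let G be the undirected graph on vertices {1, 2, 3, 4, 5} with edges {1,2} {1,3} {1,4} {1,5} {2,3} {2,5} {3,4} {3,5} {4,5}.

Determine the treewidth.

3

A width-3 tree decomposition is:
Bags: B1 = {1, 2, 3, 5}  B2 = {1, 3, 4, 5}
Tree: B1–B2
Every bag has size at most 4, so the width is 4 − 1 = 3 and tw(G) ≤ 3. For the lower bound, the 4 vertices {1, 2, 3, 5} are pairwise adjacent, and any tree decomposition puts a clique entirely inside one bag — forcing width ≥ 3. Hence tw(G) = 3 exactly.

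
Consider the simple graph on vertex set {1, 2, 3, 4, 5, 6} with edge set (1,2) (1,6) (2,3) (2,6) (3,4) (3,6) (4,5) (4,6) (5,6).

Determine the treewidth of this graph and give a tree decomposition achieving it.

The largest bag has 3 vertices, giving width 2; this decomposition certifies tw(G) ≤ 2. Conversely, {1, 2, 6} is a clique of size 3, and the vertices of any clique must share a bag in every tree decomposition; so some bag has ≥ 3 vertices and tw(G) ≥ 2. Hence tw(G) = 2 exactly.

Treewidth 2.
One optimal decomposition is:
Bags: B1 = {1, 2, 6}  B2 = {2, 3, 6}  B3 = {3, 4, 6}  B4 = {4, 5, 6}
Tree: B1–B2, B2–B3, B3–B4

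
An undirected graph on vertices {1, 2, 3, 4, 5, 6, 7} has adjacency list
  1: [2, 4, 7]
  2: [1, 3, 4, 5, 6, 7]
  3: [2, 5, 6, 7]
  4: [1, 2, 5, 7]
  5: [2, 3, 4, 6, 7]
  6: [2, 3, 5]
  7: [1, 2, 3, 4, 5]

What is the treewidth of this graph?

A width-3 tree decomposition is:
Bags: B1 = {1, 2, 4, 7}  B2 = {2, 4, 5, 7}  B3 = {2, 3, 5, 7}  B4 = {2, 3, 5, 6}
Tree: B1–B2, B2–B3, B3–B4
Each bag holds 4 vertices, so the decomposition has width 3, which upper-bounds the treewidth. Conversely, {1, 2, 4, 7} is a clique of size 4, and the vertices of any clique must share a bag in every tree decomposition; so some bag has ≥ 4 vertices and tw(G) ≥ 3. Combining the bounds, tw(G) = 3.

3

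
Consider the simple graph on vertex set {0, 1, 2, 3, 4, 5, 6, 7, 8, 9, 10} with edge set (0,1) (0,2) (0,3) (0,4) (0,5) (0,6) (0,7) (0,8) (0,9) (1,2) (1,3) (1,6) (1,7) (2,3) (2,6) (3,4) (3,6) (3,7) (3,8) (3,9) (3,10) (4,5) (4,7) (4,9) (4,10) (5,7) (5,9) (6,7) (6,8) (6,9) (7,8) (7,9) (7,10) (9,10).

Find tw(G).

4

A width-4 tree decomposition is:
Bags: B1 = {0, 3, 6, 7, 9}  B2 = {0, 3, 4, 7, 9}  B3 = {0, 4, 5, 7, 9}  B4 = {0, 3, 6, 7, 8}  B5 = {3, 4, 7, 9, 10}  B6 = {0, 1, 3, 6, 7}  B7 = {0, 1, 2, 3, 6}
Tree: B1–B2, B2–B3, B1–B4, B2–B5, B4–B6, B6–B7
The largest bag has 5 vertices, giving width 4; this decomposition certifies tw(G) ≤ 4. For the lower bound, the 5 vertices {0, 3, 4, 7, 9} are pairwise adjacent, and any tree decomposition puts a clique entirely inside one bag — forcing width ≥ 4. The upper and lower bounds meet at 4, so that is the treewidth.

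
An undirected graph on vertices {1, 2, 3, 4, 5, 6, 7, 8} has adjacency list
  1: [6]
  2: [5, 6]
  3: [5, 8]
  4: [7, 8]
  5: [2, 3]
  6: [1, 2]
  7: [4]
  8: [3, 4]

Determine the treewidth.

A width-1 tree decomposition is:
Bags: B1 = {4, 7}  B2 = {4, 8}  B3 = {3, 8}  B4 = {3, 5}  B5 = {2, 5}  B6 = {2, 6}  B7 = {1, 6}
Tree: B1–B2, B2–B3, B3–B4, B4–B5, B5–B6, B6–B7
Every bag has size at most 2, so the width is 2 − 1 = 1 and tw(G) ≤ 1. Since G has at least one edge (e.g. 7–4), it is not an edgeless graph, so tw(G) ≥ 1. Hence tw(G) = 1 exactly.

1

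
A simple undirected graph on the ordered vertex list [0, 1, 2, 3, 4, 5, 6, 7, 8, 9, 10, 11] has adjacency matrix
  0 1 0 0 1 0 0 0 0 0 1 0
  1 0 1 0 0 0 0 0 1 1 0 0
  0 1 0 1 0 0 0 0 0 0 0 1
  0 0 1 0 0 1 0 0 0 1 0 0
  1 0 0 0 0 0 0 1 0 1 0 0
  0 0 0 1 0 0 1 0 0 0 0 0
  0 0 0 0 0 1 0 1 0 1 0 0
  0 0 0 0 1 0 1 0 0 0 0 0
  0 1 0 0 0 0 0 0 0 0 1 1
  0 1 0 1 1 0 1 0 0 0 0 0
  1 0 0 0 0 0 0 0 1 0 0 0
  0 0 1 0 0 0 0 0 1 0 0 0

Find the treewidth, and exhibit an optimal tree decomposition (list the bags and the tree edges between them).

Treewidth 3.
One such decomposition:
Bags: B1 = {3, 5, 6, 7}  B2 = {3, 6, 7, 9}  B3 = {3, 4, 7, 9}  B4 = {2, 3, 4, 9}  B5 = {1, 2, 4, 9}  B6 = {0, 1, 2, 4}  B7 = {0, 1, 2, 11}  B8 = {0, 1, 8, 11}  B9 = {0, 8, 10, 11}
Tree: B1–B2, B2–B3, B3–B4, B4–B5, B5–B6, B6–B7, B7–B8, B8–B9

The largest bag has 4 vertices, giving width 3; this decomposition certifies tw(G) ≤ 3. For the lower bound: the 4 vertex sets {5,6,7}, {3}, {9}, {0,1,2,4} are disjoint, each induces a connected subgraph, and every pair is joined by at least one edge of G. Contracting each set to a single vertex therefore yields K_{4} as a minor, and since treewidth is minor-monotone, tw(G) ≥ tw(K_{4}) = 3. The upper and lower bounds meet at 3, so that is the treewidth.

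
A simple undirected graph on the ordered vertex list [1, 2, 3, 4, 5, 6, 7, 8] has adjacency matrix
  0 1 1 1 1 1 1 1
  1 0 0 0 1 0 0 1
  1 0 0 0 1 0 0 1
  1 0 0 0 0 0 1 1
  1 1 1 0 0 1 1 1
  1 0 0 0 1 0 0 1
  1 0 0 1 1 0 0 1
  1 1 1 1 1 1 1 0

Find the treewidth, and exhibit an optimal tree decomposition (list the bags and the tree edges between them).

Treewidth 3.
Bags: B1 = {1, 5, 7, 8}  B2 = {1, 2, 5, 8}  B3 = {1, 4, 7, 8}  B4 = {1, 3, 5, 8}  B5 = {1, 5, 6, 8}
Tree: B1–B2, B1–B3, B2–B4, B1–B5

Each bag holds 4 vertices, so the decomposition has width 3, which upper-bounds the treewidth. Conversely, {1, 4, 7, 8} is a clique of size 4, and the vertices of any clique must share a bag in every tree decomposition; so some bag has ≥ 4 vertices and tw(G) ≥ 3. Therefore the treewidth is 3.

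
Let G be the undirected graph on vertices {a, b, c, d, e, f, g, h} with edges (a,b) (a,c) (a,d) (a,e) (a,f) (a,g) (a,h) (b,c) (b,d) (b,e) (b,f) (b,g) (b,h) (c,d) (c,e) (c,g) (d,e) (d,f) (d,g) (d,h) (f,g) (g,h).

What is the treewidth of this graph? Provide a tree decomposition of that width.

Treewidth 4.
One such decomposition:
Bags: B1 = {a, b, c, d, e}  B2 = {a, b, c, d, g}  B3 = {a, b, d, f, g}  B4 = {a, b, d, g, h}
Tree: B1–B2, B2–B3, B3–B4

The largest bag has 5 vertices, giving width 4; this decomposition certifies tw(G) ≤ 4. Conversely, {a, b, d, g, h} is a clique of size 5, and the vertices of any clique must share a bag in every tree decomposition; so some bag has ≥ 5 vertices and tw(G) ≥ 4. Therefore the treewidth is 4.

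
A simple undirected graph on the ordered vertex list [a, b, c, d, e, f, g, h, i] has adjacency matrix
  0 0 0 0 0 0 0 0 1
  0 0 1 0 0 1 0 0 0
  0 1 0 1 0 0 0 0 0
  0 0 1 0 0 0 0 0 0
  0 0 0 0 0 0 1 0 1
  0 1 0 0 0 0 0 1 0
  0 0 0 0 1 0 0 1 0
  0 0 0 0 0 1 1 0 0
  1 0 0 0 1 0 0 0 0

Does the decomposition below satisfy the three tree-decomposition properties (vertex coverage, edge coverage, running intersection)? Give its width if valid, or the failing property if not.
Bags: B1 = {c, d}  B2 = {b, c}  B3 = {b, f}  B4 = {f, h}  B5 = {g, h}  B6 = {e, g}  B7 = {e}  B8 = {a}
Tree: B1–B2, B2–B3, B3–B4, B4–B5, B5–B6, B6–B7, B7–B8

No — vertex i appears in no bag.

A tree decomposition must satisfy three properties: every vertex lies in some bag; for every edge, both endpoints lie together in some bag; and for every vertex, the bags containing it form a connected subtree. Here vertex i appears in no bag, so the decomposition is invalid.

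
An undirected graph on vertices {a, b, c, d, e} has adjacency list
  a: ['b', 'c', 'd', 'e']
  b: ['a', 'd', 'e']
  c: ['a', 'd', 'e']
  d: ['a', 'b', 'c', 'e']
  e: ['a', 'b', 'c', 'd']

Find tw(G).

3

A width-3 tree decomposition is:
Bags: B1 = {a, b, d, e}  B2 = {a, c, d, e}
Tree: B1–B2
Every bag has size at most 4, so the width is 4 − 1 = 3 and tw(G) ≤ 3. For the lower bound, the 4 vertices {a, c, d, e} are pairwise adjacent, and any tree decomposition puts a clique entirely inside one bag — forcing width ≥ 3. The upper and lower bounds meet at 3, so that is the treewidth.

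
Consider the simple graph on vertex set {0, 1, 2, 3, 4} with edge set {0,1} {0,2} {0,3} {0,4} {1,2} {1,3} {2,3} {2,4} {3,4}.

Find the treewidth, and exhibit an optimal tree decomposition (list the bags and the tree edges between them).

Treewidth 3.
One such decomposition:
Bags: B1 = {0, 1, 2, 3}  B2 = {0, 2, 3, 4}
Tree: B1–B2

The largest bag has 4 vertices, giving width 3; this decomposition certifies tw(G) ≤ 3. On the other hand G contains the 4-clique {0, 1, 2, 3}. A clique must lie in a single bag of any decomposition, so no decomposition can have width below 3. Combining the bounds, tw(G) = 3.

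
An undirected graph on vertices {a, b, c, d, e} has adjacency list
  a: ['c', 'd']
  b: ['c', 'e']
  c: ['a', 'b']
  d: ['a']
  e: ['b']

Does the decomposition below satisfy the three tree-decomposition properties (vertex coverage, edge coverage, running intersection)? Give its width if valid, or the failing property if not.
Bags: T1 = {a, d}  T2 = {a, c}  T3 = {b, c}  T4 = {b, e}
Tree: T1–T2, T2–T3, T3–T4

Yes; width 1.

Checking the three conditions: (i) the bags cover all of {a, b, c, d, e}; (ii) for each edge, some bag contains both endpoints; (iii) the bags containing any fixed vertex form a subtree. All hold, so the decomposition is valid with width 2 − 1 = 1.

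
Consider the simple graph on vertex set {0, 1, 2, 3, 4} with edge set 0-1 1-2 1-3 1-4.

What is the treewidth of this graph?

A width-1 tree decomposition is:
Bags: B1 = {0, 1}  B2 = {1, 2}  B3 = {1, 4}  B4 = {1, 3}
Tree: B1–B2, B1–B3, B3–B4
Every bag has size at most 2, so the width is 2 − 1 = 1 and tw(G) ≤ 1. Any graph with an edge has treewidth ≥ 1, and G has the edge 0–1. Hence tw(G) = 1 exactly.

1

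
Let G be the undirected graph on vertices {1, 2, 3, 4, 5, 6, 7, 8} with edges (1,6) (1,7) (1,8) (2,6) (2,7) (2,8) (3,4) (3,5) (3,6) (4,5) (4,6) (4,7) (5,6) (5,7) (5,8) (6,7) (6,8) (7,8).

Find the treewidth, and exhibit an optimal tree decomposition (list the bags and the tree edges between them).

Each bag holds 4 vertices, so the decomposition has width 3, which upper-bounds the treewidth. For the lower bound, the 4 vertices {3, 4, 5, 6} are pairwise adjacent, and any tree decomposition puts a clique entirely inside one bag — forcing width ≥ 3. Combining the bounds, tw(G) = 3.

Treewidth 3.
Bags: B1 = {2, 6, 7, 8}  B2 = {1, 6, 7, 8}  B3 = {5, 6, 7, 8}  B4 = {4, 5, 6, 7}  B5 = {3, 4, 5, 6}
Tree: B1–B2, B2–B3, B3–B4, B4–B5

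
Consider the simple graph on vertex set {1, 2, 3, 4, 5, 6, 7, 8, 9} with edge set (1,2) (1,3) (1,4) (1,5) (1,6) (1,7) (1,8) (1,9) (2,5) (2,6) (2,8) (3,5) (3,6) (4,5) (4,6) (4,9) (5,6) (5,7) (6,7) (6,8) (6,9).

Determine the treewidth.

3

A width-3 tree decomposition is:
Bags: B1 = {1, 3, 5, 6}  B2 = {1, 4, 5, 6}  B3 = {1, 2, 5, 6}  B4 = {1, 4, 6, 9}  B5 = {1, 2, 6, 8}  B6 = {1, 5, 6, 7}
Tree: B1–B2, B2–B3, B2–B4, B3–B5, B3–B6
Each bag holds 4 vertices, so the decomposition has width 3, which upper-bounds the treewidth. On the other hand G contains the 4-clique {1, 2, 6, 8}. A clique must lie in a single bag of any decomposition, so no decomposition can have width below 3. The upper and lower bounds meet at 3, so that is the treewidth.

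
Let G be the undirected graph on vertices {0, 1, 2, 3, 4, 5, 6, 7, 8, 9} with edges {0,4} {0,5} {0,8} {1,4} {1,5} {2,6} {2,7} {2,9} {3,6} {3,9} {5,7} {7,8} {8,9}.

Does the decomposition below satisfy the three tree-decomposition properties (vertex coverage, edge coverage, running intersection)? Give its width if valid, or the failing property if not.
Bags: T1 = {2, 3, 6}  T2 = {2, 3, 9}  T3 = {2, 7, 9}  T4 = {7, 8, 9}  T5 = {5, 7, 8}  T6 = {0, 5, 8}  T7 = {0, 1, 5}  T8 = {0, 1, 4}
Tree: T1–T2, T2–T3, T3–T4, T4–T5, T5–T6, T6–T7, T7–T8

Vertex coverage: the bags together contain {0, 1, 2, 3, 4, 5, 6, 7, 8, 9}, the full vertex set. Edge coverage: each edge of G has both endpoints in at least one bag. Running intersection: for every vertex, the bags containing it form a connected subtree. All three properties hold, so this is a valid tree decomposition of width max|bag| − 1 = 2, and hence tw(G) ≤ 2.

Yes; width 2.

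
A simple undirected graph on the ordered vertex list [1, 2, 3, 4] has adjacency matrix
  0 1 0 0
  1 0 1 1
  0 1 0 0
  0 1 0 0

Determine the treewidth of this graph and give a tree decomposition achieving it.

The largest bag has 2 vertices, giving width 1; this decomposition certifies tw(G) ≤ 1. Any graph with an edge has treewidth ≥ 1, and G has the edge 2–1. Combining the bounds, tw(G) = 1.

Treewidth 1.
One such decomposition:
Bags: B1 = {1, 2}  B2 = {2, 4}  B3 = {2, 3}
Tree: B1–B2, B2–B3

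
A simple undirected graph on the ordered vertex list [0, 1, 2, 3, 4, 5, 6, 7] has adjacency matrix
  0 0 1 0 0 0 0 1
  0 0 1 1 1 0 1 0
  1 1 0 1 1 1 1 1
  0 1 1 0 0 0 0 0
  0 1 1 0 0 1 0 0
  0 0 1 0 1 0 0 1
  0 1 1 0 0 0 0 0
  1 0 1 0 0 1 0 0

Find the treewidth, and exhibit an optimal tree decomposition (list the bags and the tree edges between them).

Treewidth 2.
One such decomposition:
Bags: B1 = {2, 4, 5}  B2 = {2, 5, 7}  B3 = {1, 2, 4}  B4 = {1, 2, 6}  B5 = {1, 2, 3}  B6 = {0, 2, 7}
Tree: B1–B2, B1–B3, B3–B4, B4–B5, B2–B6

Every bag has size at most 3, so the width is 3 − 1 = 2 and tw(G) ≤ 2. For the lower bound, the 3 vertices {0, 2, 7} are pairwise adjacent, and any tree decomposition puts a clique entirely inside one bag — forcing width ≥ 2. Hence tw(G) = 2 exactly.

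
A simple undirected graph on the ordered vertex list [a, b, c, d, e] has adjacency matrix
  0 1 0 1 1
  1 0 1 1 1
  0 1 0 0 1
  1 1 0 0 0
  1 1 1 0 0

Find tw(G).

2

A width-2 tree decomposition is:
Bags: B1 = {a, b, d}  B2 = {a, b, e}  B3 = {b, c, e}
Tree: B1–B2, B2–B3
Each bag holds 3 vertices, so the decomposition has width 2, which upper-bounds the treewidth. On the other hand G contains the 3-clique {a, b, d}. A clique must lie in a single bag of any decomposition, so no decomposition can have width below 2. Therefore the treewidth is 2.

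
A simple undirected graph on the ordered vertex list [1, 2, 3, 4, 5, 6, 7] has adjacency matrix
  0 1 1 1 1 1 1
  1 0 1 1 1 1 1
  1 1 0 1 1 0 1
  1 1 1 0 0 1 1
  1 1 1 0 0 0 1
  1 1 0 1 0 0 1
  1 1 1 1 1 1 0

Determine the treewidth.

4

A width-4 tree decomposition is:
Bags: B1 = {1, 2, 3, 5, 7}  B2 = {1, 2, 3, 4, 7}  B3 = {1, 2, 4, 6, 7}
Tree: B1–B2, B2–B3
The largest bag has 5 vertices, giving width 4; this decomposition certifies tw(G) ≤ 4. For the lower bound, the 5 vertices {1, 2, 3, 4, 7} are pairwise adjacent, and any tree decomposition puts a clique entirely inside one bag — forcing width ≥ 4. Combining the bounds, tw(G) = 4.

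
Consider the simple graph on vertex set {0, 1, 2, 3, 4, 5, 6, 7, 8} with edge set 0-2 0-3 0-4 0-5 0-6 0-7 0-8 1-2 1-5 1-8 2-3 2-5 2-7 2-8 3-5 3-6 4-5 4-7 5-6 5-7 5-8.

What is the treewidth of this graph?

A width-3 tree decomposition is:
Bags: B1 = {0, 2, 5, 7}  B2 = {0, 2, 3, 5}  B3 = {0, 4, 5, 7}  B4 = {0, 2, 5, 8}  B5 = {1, 2, 5, 8}  B6 = {0, 3, 5, 6}
Tree: B1–B2, B1–B3, B1–B4, B4–B5, B2–B6
Every bag has size at most 4, so the width is 4 − 1 = 3 and tw(G) ≤ 3. On the other hand G contains the 4-clique {0, 2, 5, 8}. A clique must lie in a single bag of any decomposition, so no decomposition can have width below 3. Therefore the treewidth is 3.

3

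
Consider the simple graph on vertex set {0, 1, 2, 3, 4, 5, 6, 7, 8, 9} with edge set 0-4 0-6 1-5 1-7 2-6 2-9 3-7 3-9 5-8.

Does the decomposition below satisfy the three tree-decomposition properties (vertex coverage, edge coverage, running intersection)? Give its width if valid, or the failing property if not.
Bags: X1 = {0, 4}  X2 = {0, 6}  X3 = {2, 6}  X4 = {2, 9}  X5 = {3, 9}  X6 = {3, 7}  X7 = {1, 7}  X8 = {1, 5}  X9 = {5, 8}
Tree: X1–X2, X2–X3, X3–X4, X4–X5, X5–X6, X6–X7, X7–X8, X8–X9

Yes; width 1.

Every vertex of G appears in some bag (union = {0, 1, 2, 3, 4, 5, 6, 7, 8, 9}); every edge is covered by a bag; and for each vertex v the set of bags containing v is connected in the bag tree. The decomposition is therefore valid. The largest bag has 2 vertices, so the width is 1.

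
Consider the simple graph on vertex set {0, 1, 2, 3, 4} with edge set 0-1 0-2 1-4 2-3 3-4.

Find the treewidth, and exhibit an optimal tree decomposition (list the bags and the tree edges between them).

Treewidth 2.
One optimal decomposition is:
Bags: B1 = {0, 1, 2}  B2 = {1, 2, 4}  B3 = {2, 3, 4}
Tree: B1–B2, B2–B3

Every bag has size at most 3, so the width is 3 − 1 = 2 and tw(G) ≤ 2. The edges 2–0–1–4–3–2 form a cycle, so G is not a tree and its treewidth is at least 2. Hence tw(G) = 2 exactly.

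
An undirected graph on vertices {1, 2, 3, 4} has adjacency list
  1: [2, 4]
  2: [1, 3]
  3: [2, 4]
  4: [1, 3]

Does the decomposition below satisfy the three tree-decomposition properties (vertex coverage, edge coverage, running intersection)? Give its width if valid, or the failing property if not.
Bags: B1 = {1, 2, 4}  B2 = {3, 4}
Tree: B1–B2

A tree decomposition must satisfy three properties: every vertex lies in some bag; for every edge, both endpoints lie together in some bag; and for every vertex, the bags containing it form a connected subtree. Here edge (2,3) lies in no bag, so the decomposition is invalid.

No — edge (2,3) lies in no bag.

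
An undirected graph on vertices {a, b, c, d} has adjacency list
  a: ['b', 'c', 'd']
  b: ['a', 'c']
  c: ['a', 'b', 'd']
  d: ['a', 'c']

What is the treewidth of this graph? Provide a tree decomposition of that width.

Treewidth 2.
One such decomposition:
Bags: B1 = {a, b, c}  B2 = {a, c, d}
Tree: B1–B2

Every bag has size at most 3, so the width is 3 − 1 = 2 and tw(G) ≤ 2. On the other hand G contains the 3-clique {a, c, d}. A clique must lie in a single bag of any decomposition, so no decomposition can have width below 2. Combining the bounds, tw(G) = 2.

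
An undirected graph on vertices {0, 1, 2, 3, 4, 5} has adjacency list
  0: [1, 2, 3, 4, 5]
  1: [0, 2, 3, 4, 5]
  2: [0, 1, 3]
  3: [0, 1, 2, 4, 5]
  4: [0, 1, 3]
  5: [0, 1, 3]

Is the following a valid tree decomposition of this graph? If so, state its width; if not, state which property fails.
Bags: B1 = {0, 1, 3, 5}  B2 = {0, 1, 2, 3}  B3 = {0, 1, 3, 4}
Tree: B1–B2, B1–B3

Yes; width 3.

Vertex coverage: the bags together contain {0, 1, 2, 3, 4, 5}, the full vertex set. Edge coverage: each edge of G has both endpoints in at least one bag. Running intersection: for every vertex, the bags containing it form a connected subtree. All three properties hold, so this is a valid tree decomposition of width max|bag| − 1 = 3, and hence tw(G) ≤ 3.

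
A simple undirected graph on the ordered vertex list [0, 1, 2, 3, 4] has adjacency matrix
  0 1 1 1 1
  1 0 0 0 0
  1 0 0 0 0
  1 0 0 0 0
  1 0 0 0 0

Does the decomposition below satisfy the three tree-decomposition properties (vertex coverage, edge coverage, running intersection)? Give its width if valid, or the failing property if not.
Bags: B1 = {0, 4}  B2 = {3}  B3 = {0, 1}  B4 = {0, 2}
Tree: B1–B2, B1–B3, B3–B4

No — edge (0,3) lies in no bag.

A tree decomposition must satisfy three properties: every vertex lies in some bag; for every edge, both endpoints lie together in some bag; and for every vertex, the bags containing it form a connected subtree. Here edge (0,3) lies in no bag, so the decomposition is invalid.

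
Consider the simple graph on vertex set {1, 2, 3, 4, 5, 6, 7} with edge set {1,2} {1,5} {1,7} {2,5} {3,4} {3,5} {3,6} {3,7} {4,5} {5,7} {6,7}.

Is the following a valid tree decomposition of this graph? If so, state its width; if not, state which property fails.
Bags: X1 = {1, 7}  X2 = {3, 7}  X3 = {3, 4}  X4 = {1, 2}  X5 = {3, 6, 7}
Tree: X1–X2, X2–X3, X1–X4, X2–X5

No — vertex 5 appears in no bag.

A tree decomposition must satisfy three properties: every vertex lies in some bag; for every edge, both endpoints lie together in some bag; and for every vertex, the bags containing it form a connected subtree. Here vertex 5 appears in no bag, so the decomposition is invalid.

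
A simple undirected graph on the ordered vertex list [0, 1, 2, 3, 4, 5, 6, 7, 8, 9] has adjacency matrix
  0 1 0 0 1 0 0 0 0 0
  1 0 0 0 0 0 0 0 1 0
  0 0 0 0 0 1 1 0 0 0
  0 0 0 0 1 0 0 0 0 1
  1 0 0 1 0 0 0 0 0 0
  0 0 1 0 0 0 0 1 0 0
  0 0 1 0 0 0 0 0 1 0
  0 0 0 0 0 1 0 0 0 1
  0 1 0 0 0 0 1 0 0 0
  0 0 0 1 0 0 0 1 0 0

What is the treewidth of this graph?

2

A width-2 tree decomposition is:
Bags: B1 = {5, 7, 9}  B2 = {3, 5, 9}  B3 = {3, 4, 5}  B4 = {0, 4, 5}  B5 = {0, 1, 5}  B6 = {1, 5, 8}  B7 = {5, 6, 8}  B8 = {2, 5, 6}
Tree: B1–B2, B2–B3, B3–B4, B4–B5, B5–B6, B6–B7, B7–B8
Each bag holds 3 vertices, so the decomposition has width 2, which upper-bounds the treewidth. Since 5–7–9–3–4–0–1–8–6–2–5 is a cycle in G, G is not acyclic. Forests are exactly the graphs of treewidth ≤ 1, so tw(G) ≥ 2. The upper and lower bounds meet at 2, so that is the treewidth.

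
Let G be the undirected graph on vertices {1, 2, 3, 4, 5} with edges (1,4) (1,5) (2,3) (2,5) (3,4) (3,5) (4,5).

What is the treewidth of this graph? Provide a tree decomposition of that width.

Each bag holds 3 vertices, so the decomposition has width 2, which upper-bounds the treewidth. On the other hand G contains the 3-clique {1, 4, 5}. A clique must lie in a single bag of any decomposition, so no decomposition can have width below 2. The upper and lower bounds meet at 2, so that is the treewidth.

Treewidth 2.
Bags: B1 = {1, 4, 5}  B2 = {3, 4, 5}  B3 = {2, 3, 5}
Tree: B1–B2, B2–B3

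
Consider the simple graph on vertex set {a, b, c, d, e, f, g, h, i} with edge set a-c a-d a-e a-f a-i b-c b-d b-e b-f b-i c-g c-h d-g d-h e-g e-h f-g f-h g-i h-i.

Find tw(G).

A width-4 tree decomposition is:
Bags: B1 = {a, b, c, g, h}  B2 = {a, b, g, h, i}  B3 = {a, b, f, g, h}  B4 = {a, b, d, g, h}  B5 = {a, b, e, g, h}
Tree: B1–B2, B2–B3, B3–B4, B4–B5
The largest bag has 5 vertices, giving width 4; this decomposition certifies tw(G) ≤ 4. For the lower bound: the 5 vertex sets {a,c}, {b,i}, {f,g}, {h}, {d} are disjoint, each induces a connected subgraph, and every pair is joined by at least one edge of G. Contracting each set to a single vertex therefore yields K_{5} as a minor, and since treewidth is minor-monotone, tw(G) ≥ tw(K_{5}) = 4. Combining the bounds, tw(G) = 4.

4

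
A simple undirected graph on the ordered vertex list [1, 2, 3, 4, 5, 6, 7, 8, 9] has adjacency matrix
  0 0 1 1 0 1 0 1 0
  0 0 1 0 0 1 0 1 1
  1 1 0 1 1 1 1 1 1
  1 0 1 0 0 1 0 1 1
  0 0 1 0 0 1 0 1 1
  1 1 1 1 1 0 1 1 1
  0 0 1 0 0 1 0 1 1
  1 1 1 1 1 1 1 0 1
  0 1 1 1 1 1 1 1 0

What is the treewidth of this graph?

A width-4 tree decomposition is:
Bags: B1 = {3, 5, 6, 8, 9}  B2 = {3, 4, 6, 8, 9}  B3 = {2, 3, 6, 8, 9}  B4 = {3, 6, 7, 8, 9}  B5 = {1, 3, 4, 6, 8}
Tree: B1–B2, B2–B3, B1–B4, B2–B5
Each bag holds 5 vertices, so the decomposition has width 4, which upper-bounds the treewidth. For the lower bound, the 5 vertices {1, 3, 4, 6, 8} are pairwise adjacent, and any tree decomposition puts a clique entirely inside one bag — forcing width ≥ 4. Therefore the treewidth is 4.

4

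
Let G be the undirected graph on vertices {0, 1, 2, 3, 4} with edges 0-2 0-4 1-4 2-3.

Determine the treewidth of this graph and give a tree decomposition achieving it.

The largest bag has 2 vertices, giving width 1; this decomposition certifies tw(G) ≤ 1. Since G has at least one edge (e.g. 1–4), it is not an edgeless graph, so tw(G) ≥ 1. The upper and lower bounds meet at 1, so that is the treewidth.

Treewidth 1.
Bags: B1 = {1, 4}  B2 = {0, 4}  B3 = {0, 2}  B4 = {2, 3}
Tree: B1–B2, B2–B3, B3–B4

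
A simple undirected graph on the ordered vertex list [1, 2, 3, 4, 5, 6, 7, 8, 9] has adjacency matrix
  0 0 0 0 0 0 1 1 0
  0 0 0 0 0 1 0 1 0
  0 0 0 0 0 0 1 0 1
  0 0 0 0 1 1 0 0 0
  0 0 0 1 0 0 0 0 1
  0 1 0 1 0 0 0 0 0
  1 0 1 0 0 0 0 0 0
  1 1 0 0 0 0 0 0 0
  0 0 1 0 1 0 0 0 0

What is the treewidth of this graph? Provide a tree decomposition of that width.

Treewidth 2.
One such decomposition:
Bags: B1 = {3, 7, 9}  B2 = {5, 7, 9}  B3 = {4, 5, 7}  B4 = {4, 6, 7}  B5 = {2, 6, 7}  B6 = {2, 7, 8}  B7 = {1, 7, 8}
Tree: B1–B2, B2–B3, B3–B4, B4–B5, B5–B6, B6–B7

Every bag has size at most 3, so the width is 3 − 1 = 2 and tw(G) ≤ 2. The edges 7–3–9–5–4–6–2–8–1–7 form a cycle, so G is not a tree and its treewidth is at least 2. Hence tw(G) = 2 exactly.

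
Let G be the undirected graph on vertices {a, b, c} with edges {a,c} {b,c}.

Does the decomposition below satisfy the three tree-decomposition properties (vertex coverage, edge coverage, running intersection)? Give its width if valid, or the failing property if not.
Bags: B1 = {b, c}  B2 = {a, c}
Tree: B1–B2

Yes; width 1.

Checking the three conditions: (i) the bags cover all of {a, b, c}; (ii) for each edge, some bag contains both endpoints; (iii) the bags containing any fixed vertex form a subtree. All hold, so the decomposition is valid with width 2 − 1 = 1.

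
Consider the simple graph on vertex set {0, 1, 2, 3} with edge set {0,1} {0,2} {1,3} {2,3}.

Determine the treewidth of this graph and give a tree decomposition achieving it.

Treewidth 2.
One such decomposition:
Bags: B1 = {0, 1, 3}  B2 = {0, 2, 3}
Tree: B1–B2

The largest bag has 3 vertices, giving width 2; this decomposition certifies tw(G) ≤ 2. Since 3–1–0–2–3 is a cycle in G, G is not acyclic. Forests are exactly the graphs of treewidth ≤ 1, so tw(G) ≥ 2. The upper and lower bounds meet at 2, so that is the treewidth.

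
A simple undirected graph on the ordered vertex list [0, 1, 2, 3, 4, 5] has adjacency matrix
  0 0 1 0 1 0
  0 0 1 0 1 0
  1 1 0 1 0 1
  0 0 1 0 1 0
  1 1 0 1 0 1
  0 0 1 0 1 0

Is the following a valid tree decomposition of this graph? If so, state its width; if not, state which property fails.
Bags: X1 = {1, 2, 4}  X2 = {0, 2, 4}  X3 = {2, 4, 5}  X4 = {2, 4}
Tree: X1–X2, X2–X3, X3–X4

A tree decomposition must satisfy three properties: every vertex lies in some bag; for every edge, both endpoints lie together in some bag; and for every vertex, the bags containing it form a connected subtree. Here vertex 3 appears in no bag, so the decomposition is invalid.

No — vertex 3 appears in no bag.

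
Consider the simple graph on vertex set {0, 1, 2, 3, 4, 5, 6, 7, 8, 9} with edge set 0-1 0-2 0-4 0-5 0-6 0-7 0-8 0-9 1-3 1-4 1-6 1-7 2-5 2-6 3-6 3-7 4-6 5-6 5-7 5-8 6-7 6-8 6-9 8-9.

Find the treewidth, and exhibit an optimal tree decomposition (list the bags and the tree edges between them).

Every bag has size at most 4, so the width is 4 − 1 = 3 and tw(G) ≤ 3. Conversely, {0, 1, 4, 6} is a clique of size 4, and the vertices of any clique must share a bag in every tree decomposition; so some bag has ≥ 4 vertices and tw(G) ≥ 3. Therefore the treewidth is 3.

Treewidth 3.
One such decomposition:
Bags: B1 = {0, 5, 6, 7}  B2 = {0, 5, 6, 8}  B3 = {0, 1, 6, 7}  B4 = {0, 1, 4, 6}  B5 = {0, 2, 5, 6}  B6 = {0, 6, 8, 9}  B7 = {1, 3, 6, 7}
Tree: B1–B2, B1–B3, B3–B4, B1–B5, B2–B6, B3–B7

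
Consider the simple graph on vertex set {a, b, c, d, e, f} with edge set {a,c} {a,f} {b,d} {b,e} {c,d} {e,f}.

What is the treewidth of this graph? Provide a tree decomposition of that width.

The largest bag has 3 vertices, giving width 2; this decomposition certifies tw(G) ≤ 2. For the lower bound, G contains the cycle e–f–a–c–d–b–e, so G is not a forest; only forests have treewidth ≤ 1, hence tw(G) ≥ 2. Combining the bounds, tw(G) = 2.

Treewidth 2.
One optimal decomposition is:
Bags: B1 = {a, e, f}  B2 = {a, c, e}  B3 = {c, d, e}  B4 = {b, d, e}
Tree: B1–B2, B2–B3, B3–B4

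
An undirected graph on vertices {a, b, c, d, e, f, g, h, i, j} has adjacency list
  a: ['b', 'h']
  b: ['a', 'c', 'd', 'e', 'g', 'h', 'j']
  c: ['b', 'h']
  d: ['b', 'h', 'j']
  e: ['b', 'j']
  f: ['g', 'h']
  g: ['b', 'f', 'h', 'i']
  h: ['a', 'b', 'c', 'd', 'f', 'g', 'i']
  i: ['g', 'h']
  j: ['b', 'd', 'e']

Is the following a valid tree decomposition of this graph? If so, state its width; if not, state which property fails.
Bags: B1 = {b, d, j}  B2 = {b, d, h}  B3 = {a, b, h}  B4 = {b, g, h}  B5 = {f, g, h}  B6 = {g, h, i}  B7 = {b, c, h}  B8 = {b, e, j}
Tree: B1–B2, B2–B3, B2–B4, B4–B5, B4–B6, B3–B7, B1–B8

Checking the three conditions: (i) the bags cover all of {a, b, c, d, e, f, g, h, i, j}; (ii) for each edge, some bag contains both endpoints; (iii) the bags containing any fixed vertex form a subtree. All hold, so the decomposition is valid with width 3 − 1 = 2.

Yes; width 2.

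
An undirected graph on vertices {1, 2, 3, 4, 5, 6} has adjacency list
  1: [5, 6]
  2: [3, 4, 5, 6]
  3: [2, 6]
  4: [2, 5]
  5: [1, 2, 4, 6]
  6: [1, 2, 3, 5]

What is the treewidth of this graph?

2

A width-2 tree decomposition is:
Bags: B1 = {2, 5, 6}  B2 = {2, 3, 6}  B3 = {1, 5, 6}  B4 = {2, 4, 5}
Tree: B1–B2, B1–B3, B1–B4
Every bag has size at most 3, so the width is 3 − 1 = 2 and tw(G) ≤ 2. For the lower bound, the 3 vertices {1, 5, 6} are pairwise adjacent, and any tree decomposition puts a clique entirely inside one bag — forcing width ≥ 2. Therefore the treewidth is 2.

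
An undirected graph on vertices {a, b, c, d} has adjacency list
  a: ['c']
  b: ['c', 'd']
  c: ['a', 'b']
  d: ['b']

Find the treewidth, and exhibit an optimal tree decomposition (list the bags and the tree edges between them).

Treewidth 1.
Bags: B1 = {a, c}  B2 = {b, c}  B3 = {b, d}
Tree: B1–B2, B2–B3

Each bag holds 2 vertices, so the decomposition has width 1, which upper-bounds the treewidth. G has an edge, so its treewidth is at least 1. Therefore the treewidth is 1.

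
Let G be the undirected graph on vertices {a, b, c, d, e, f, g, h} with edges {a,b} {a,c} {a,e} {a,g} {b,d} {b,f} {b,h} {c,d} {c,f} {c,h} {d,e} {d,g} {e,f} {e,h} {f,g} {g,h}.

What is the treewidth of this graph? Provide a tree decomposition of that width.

The largest bag has 5 vertices, giving width 4; this decomposition certifies tw(G) ≤ 4. For the lower bound: the 5 vertex sets {f,g}, {b,h}, {c,d}, {a}, {e} are disjoint, each induces a connected subgraph, and every pair is joined by at least one edge of G. Contracting each set to a single vertex therefore yields K_{5} as a minor, and since treewidth is minor-monotone, tw(G) ≥ tw(K_{5}) = 4. Combining the bounds, tw(G) = 4.

Treewidth 4.
One optimal decomposition is:
Bags: B1 = {a, d, f, g, h}  B2 = {a, b, d, f, h}  B3 = {a, c, d, f, h}  B4 = {a, d, e, f, h}
Tree: B1–B2, B2–B3, B3–B4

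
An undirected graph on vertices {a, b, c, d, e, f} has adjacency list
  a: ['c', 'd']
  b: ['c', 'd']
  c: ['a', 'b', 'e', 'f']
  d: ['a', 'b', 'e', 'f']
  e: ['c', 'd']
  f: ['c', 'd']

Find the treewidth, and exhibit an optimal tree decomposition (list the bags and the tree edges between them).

Every bag has size at most 3, so the width is 3 − 1 = 2 and tw(G) ≤ 2. Since a–d–b–c–a is a cycle in G, G is not acyclic. Forests are exactly the graphs of treewidth ≤ 1, so tw(G) ≥ 2. The upper and lower bounds meet at 2, so that is the treewidth.

Treewidth 2.
One such decomposition:
Bags: B1 = {a, c, d}  B2 = {b, c, d}  B3 = {c, d, e}  B4 = {c, d, f}
Tree: B1–B2, B2–B3, B3–B4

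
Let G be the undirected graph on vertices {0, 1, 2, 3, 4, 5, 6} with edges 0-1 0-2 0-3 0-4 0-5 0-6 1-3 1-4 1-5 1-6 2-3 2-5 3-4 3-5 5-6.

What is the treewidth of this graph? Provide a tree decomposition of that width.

Every bag has size at most 4, so the width is 4 − 1 = 3 and tw(G) ≤ 3. Conversely, {0, 1, 3, 4} is a clique of size 4, and the vertices of any clique must share a bag in every tree decomposition; so some bag has ≥ 4 vertices and tw(G) ≥ 3. Combining the bounds, tw(G) = 3.

Treewidth 3.
One optimal decomposition is:
Bags: B1 = {0, 1, 5, 6}  B2 = {0, 1, 3, 5}  B3 = {0, 1, 3, 4}  B4 = {0, 2, 3, 5}
Tree: B1–B2, B2–B3, B2–B4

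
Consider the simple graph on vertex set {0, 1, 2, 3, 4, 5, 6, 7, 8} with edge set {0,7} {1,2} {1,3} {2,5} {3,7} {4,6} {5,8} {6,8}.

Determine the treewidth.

1

A width-1 tree decomposition is:
Bags: B1 = {4, 6}  B2 = {6, 8}  B3 = {5, 8}  B4 = {2, 5}  B5 = {1, 2}  B6 = {1, 3}  B7 = {3, 7}  B8 = {0, 7}
Tree: B1–B2, B2–B3, B3–B4, B4–B5, B5–B6, B6–B7, B7–B8
The largest bag has 2 vertices, giving width 1; this decomposition certifies tw(G) ≤ 1. Since G has at least one edge (e.g. 4–6), it is not an edgeless graph, so tw(G) ≥ 1. Combining the bounds, tw(G) = 1.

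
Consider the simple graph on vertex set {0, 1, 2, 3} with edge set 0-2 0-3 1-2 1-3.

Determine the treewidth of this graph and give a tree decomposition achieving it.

Treewidth 2.
One optimal decomposition is:
Bags: B1 = {0, 2, 3}  B2 = {1, 2, 3}
Tree: B1–B2

Each bag holds 3 vertices, so the decomposition has width 2, which upper-bounds the treewidth. Since 3–0–2–1–3 is a cycle in G, G is not acyclic. Forests are exactly the graphs of treewidth ≤ 1, so tw(G) ≥ 2. The upper and lower bounds meet at 2, so that is the treewidth.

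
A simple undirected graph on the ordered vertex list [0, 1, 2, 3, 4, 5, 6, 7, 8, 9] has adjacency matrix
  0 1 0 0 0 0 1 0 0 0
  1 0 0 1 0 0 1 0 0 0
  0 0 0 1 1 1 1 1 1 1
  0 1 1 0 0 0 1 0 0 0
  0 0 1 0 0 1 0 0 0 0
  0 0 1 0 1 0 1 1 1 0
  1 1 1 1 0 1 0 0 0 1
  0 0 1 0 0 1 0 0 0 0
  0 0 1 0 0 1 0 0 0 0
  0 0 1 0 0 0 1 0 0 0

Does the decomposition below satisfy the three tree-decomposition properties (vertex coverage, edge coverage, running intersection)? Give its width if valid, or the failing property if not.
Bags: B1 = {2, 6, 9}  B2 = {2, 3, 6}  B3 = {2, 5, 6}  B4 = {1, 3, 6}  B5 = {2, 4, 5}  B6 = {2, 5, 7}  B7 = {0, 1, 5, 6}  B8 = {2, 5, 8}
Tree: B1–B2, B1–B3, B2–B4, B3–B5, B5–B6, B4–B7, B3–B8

No — bags containing vertex 5 are not connected in the tree.

A tree decomposition must satisfy three properties: every vertex lies in some bag; for every edge, both endpoints lie together in some bag; and for every vertex, the bags containing it form a connected subtree. Here bags containing vertex 5 are not connected in the tree, so the decomposition is invalid.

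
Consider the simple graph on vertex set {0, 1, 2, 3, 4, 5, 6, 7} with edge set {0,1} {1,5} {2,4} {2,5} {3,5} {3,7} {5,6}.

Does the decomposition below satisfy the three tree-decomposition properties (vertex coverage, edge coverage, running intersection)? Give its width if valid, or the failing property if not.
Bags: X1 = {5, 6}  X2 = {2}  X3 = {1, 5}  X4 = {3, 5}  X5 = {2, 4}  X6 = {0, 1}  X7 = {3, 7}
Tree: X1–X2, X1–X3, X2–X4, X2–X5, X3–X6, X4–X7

A tree decomposition must satisfy three properties: every vertex lies in some bag; for every edge, both endpoints lie together in some bag; and for every vertex, the bags containing it form a connected subtree. Here edge (5,2) lies in no bag, so the decomposition is invalid.

No — edge (5,2) lies in no bag.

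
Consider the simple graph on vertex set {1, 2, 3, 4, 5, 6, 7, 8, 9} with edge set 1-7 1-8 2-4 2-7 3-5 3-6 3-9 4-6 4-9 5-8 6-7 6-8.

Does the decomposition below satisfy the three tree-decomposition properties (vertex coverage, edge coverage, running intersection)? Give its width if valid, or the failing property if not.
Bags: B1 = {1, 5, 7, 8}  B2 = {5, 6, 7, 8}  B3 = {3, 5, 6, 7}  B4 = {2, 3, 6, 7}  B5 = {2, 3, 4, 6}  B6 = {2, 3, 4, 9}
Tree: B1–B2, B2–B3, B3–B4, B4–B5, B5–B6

Every vertex of G appears in some bag (union = {1, 2, 3, 4, 5, 6, 7, 8, 9}); every edge is covered by a bag; and for each vertex v the set of bags containing v is connected in the bag tree. The decomposition is therefore valid. The largest bag has 4 vertices, so the width is 3.

Yes; width 3.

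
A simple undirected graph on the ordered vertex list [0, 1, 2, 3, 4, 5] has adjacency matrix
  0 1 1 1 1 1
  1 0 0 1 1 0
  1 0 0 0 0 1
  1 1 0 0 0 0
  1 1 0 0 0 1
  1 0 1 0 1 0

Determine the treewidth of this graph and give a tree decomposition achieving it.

Treewidth 2.
Bags: B1 = {0, 2, 5}  B2 = {0, 4, 5}  B3 = {0, 1, 4}  B4 = {0, 1, 3}
Tree: B1–B2, B2–B3, B3–B4

Every bag has size at most 3, so the width is 3 − 1 = 2 and tw(G) ≤ 2. On the other hand G contains the 3-clique {0, 1, 3}. A clique must lie in a single bag of any decomposition, so no decomposition can have width below 2. Therefore the treewidth is 2.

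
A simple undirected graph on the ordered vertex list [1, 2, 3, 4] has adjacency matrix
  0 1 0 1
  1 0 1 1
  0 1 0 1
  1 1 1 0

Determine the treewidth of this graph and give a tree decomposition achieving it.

Each bag holds 3 vertices, so the decomposition has width 2, which upper-bounds the treewidth. For the lower bound, the 3 vertices {1, 2, 4} are pairwise adjacent, and any tree decomposition puts a clique entirely inside one bag — forcing width ≥ 2. Hence tw(G) = 2 exactly.

Treewidth 2.
One optimal decomposition is:
Bags: B1 = {1, 2, 4}  B2 = {2, 3, 4}
Tree: B1–B2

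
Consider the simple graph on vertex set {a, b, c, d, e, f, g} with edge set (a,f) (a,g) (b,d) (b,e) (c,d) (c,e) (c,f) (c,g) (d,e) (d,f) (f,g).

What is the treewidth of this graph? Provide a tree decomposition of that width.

Treewidth 2.
One optimal decomposition is:
Bags: B1 = {c, d, e}  B2 = {c, d, f}  B3 = {c, f, g}  B4 = {b, d, e}  B5 = {a, f, g}
Tree: B1–B2, B2–B3, B1–B4, B3–B5

Every bag has size at most 3, so the width is 3 − 1 = 2 and tw(G) ≤ 2. On the other hand G contains the 3-clique {c, d, e}. A clique must lie in a single bag of any decomposition, so no decomposition can have width below 2. Therefore the treewidth is 2.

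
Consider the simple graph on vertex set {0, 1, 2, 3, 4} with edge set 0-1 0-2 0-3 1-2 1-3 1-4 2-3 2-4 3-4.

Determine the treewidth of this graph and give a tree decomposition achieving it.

Treewidth 3.
One such decomposition:
Bags: B1 = {1, 2, 3, 4}  B2 = {0, 1, 2, 3}
Tree: B1–B2

The largest bag has 4 vertices, giving width 3; this decomposition certifies tw(G) ≤ 3. Conversely, {0, 1, 2, 3} is a clique of size 4, and the vertices of any clique must share a bag in every tree decomposition; so some bag has ≥ 4 vertices and tw(G) ≥ 3. Therefore the treewidth is 3.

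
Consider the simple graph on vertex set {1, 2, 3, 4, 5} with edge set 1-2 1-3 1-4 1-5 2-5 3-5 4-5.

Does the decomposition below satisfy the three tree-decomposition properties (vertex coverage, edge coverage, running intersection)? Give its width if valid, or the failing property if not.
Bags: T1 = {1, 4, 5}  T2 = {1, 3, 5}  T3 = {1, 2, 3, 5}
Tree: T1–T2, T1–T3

No — bags containing vertex 3 are not connected in the tree.

A tree decomposition must satisfy three properties: every vertex lies in some bag; for every edge, both endpoints lie together in some bag; and for every vertex, the bags containing it form a connected subtree. Here bags containing vertex 3 are not connected in the tree, so the decomposition is invalid.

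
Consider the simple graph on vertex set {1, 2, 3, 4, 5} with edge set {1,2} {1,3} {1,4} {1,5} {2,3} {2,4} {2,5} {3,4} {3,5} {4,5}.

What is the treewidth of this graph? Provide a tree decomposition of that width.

Treewidth 4.
One such decomposition:
Bags: B1 = {1, 2, 3, 4, 5}
Tree: (single bag)

With just one bag of size 5, the width is 5 − 1 = 4, so tw(G) ≤ 4. Conversely, {1, 2, 3, 4, 5} is a clique of size 5, and the vertices of any clique must share a bag in every tree decomposition; so some bag has ≥ 5 vertices and tw(G) ≥ 4. The upper and lower bounds meet at 4, so that is the treewidth.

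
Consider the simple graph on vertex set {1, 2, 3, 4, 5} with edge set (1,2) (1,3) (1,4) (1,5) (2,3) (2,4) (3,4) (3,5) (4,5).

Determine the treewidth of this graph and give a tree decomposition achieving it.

Each bag holds 4 vertices, so the decomposition has width 3, which upper-bounds the treewidth. For the lower bound, the 4 vertices {1, 2, 3, 4} are pairwise adjacent, and any tree decomposition puts a clique entirely inside one bag — forcing width ≥ 3. Therefore the treewidth is 3.

Treewidth 3.
One such decomposition:
Bags: B1 = {1, 3, 4, 5}  B2 = {1, 2, 3, 4}
Tree: B1–B2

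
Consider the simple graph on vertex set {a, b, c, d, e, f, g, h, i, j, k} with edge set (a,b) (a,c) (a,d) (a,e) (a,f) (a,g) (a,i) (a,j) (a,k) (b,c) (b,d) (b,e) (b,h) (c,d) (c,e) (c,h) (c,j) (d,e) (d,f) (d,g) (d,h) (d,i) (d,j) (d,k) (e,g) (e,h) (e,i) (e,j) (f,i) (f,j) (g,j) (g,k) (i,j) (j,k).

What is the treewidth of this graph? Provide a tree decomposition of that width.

Every bag has size at most 5, so the width is 5 − 1 = 4 and tw(G) ≤ 4. For the lower bound, the 5 vertices {b, c, d, e, h} are pairwise adjacent, and any tree decomposition puts a clique entirely inside one bag — forcing width ≥ 4. The upper and lower bounds meet at 4, so that is the treewidth.

Treewidth 4.
Bags: B1 = {a, c, d, e, j}  B2 = {a, d, e, i, j}  B3 = {a, b, c, d, e}  B4 = {b, c, d, e, h}  B5 = {a, d, e, g, j}  B6 = {a, d, f, i, j}  B7 = {a, d, g, j, k}
Tree: B1–B2, B1–B3, B3–B4, B1–B5, B2–B6, B5–B7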